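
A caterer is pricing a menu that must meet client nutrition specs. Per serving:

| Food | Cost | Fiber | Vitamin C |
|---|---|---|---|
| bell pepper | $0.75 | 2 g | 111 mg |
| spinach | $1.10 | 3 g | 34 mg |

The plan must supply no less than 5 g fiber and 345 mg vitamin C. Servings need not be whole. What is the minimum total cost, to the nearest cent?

$2.33

The cheapest plan sits at a corner of the feasible region — with two constraints it uses at most two foods.
bell pepper only: max(5/2, 345/111) = 3.108 servings → $2.33.
spinach only: max(5/3, 345/34) = 10.15 servings → $11.16.
bell pepper + spinach with both targets exact would need a negative amount; discard.
So the least-cost plan costs $2.33.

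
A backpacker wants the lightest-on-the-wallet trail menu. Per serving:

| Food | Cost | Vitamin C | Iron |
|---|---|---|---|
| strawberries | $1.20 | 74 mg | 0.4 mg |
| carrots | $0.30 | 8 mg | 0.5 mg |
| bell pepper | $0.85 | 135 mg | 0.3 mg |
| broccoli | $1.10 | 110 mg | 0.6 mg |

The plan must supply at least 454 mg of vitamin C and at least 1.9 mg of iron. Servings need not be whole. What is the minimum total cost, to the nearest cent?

$3.32

An LP optimum is at a vertex; with two nutrient constraints at most two foods are used. Check each candidate.
strawberries only: max(454/74, 1.9/0.4) = 6.135 servings → $7.36.
carrots only: max(454/8, 1.9/0.5) = 56.75 servings → $17.02.
bell pepper only: max(454/135, 1.9/0.3) = 6.333 servings → $5.38.
broccoli only: max(454/110, 1.9/0.6) = 4.127 servings → $4.54.
strawberries + carrots with both targets exact would need a negative amount; discard.
strawberries + bell pepper with both tight: 3.783 servings and 1.289 servings → $5.64.
strawberries + broccoli: intersection lies outside the first quadrant.
carrots + bell pepper with both tight: 1.848 servings and 3.253 servings → $3.32.
carrots + broccoli: intersection lies outside the first quadrant.
bell pepper + broccoli with both tight: 1.321 servings and 2.506 servings → $3.88.
The minimum over all feasible corners is $3.32.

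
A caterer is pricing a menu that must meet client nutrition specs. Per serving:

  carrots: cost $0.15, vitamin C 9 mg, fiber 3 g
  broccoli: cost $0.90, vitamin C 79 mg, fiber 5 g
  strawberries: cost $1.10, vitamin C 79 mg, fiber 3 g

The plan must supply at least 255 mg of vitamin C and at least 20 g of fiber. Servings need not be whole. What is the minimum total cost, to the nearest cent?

$2.98

carrots only: max(255/9, 20/3) = 28.33 servings → $4.25.
broccoli only: max(255/79, 20/5) = 4 servings → $3.60.
strawberries only: max(255/79, 20/3) = 6.667 servings → $7.33.
carrots + broccoli with both tight: 1.589 servings and 3.047 servings → $2.98.
carrots + strawberries with both tight: 3.881 servings and 2.786 servings → $3.65.
broccoli + strawberries: the both-tight solution has a negative serving — not a feasible corner.
Cheapest feasible corner: $2.98.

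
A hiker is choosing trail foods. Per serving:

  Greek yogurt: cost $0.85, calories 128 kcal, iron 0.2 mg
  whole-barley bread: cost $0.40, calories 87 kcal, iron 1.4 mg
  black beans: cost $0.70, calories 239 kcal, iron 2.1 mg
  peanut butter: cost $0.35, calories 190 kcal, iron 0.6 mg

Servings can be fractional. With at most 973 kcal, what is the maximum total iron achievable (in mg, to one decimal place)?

15.7 mg

Iron per kcal: whole-barley bread 0.01609, black beans 0.008787, peanut butter 0.003158, Greek yogurt 0.001563.
With no serving limits, spend the whole calories allowance on whole-barley bread: 973 kcal / 87 kcal × 1.4 mg = 15.7 mg.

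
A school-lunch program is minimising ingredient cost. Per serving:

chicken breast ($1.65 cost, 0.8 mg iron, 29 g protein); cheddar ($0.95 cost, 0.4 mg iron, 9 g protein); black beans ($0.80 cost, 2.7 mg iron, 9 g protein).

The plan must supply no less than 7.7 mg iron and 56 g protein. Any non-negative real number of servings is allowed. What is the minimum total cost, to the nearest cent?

An LP optimum is at a vertex; with two nutrient constraints at most two foods are used. Check each candidate.
chicken breast only: max(7.7/0.8, 56/29) = 9.625 servings → $15.88.
cheddar only: max(7.7/0.4, 56/9) = 19.25 servings → $18.29.
black beans only: max(7.7/2.7, 56/9) = 6.222 servings → $4.98.
chicken breast + cheddar with both targets exact would need a negative amount; discard.
chicken breast + black beans with both tight: 1.152 servings and 2.511 servings → $3.91.
cheddar + black beans with both tight: 3.957 servings and 2.266 servings → $5.57.
Cheapest feasible corner: $3.91.

$3.91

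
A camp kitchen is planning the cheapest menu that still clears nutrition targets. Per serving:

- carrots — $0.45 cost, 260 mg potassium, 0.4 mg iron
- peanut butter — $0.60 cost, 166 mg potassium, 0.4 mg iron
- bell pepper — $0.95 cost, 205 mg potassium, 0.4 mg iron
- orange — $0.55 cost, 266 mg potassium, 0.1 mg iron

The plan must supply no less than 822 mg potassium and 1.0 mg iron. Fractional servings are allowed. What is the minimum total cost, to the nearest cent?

carrots only: max(822/260, 1.0/0.4) = 3.162 servings → $1.42.
peanut butter only: max(822/166, 1.0/0.4) = 4.952 servings → $2.97.
bell pepper only: max(822/205, 1.0/0.4) = 4.01 servings → $3.81.
orange only: max(822/266, 1.0/0.1) = 10 servings → $5.50.
carrots + peanut butter: the both-tight solution has a negative serving — not a feasible corner.
carrots + bell pepper: intersection lies outside the first quadrant.
carrots + orange with both tight: 2.286 servings and 0.8557 servings → $1.50.
peanut butter + bell pepper: intersection lies outside the first quadrant.
peanut butter + orange with both tight: 2.047 servings and 1.813 servings → $2.23.
bell pepper + orange with both tight: 2.14 servings and 1.441 servings → $2.83.
So the least-cost plan costs $1.42.

$1.42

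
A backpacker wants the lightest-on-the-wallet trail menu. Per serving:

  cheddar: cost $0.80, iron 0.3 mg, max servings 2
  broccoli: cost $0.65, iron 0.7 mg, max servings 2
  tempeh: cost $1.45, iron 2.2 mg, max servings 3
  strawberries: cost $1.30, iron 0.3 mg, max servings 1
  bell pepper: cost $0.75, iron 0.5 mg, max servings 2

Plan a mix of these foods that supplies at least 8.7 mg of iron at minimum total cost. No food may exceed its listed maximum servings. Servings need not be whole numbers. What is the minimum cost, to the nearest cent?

$6.70

Cost per mg of iron: tempeh $0.6591, broccoli $0.9286, bell pepper $1.5000, cheddar $2.6667, strawberries $4.3333.
Take 3 servings of tempeh: +6.6 mg iron for $4.35 (total $4.35, still need 2.1 mg).
Take 2 servings of broccoli: +1.4 mg iron for $1.30 (total $5.65, still need 0.7 mg).
Take 1.4 servings of bell pepper: +0.7 mg iron for $1.05 (total $6.70, still need 0.0 mg).
Filling from the cheapest source first is optimal under one linear minimum: $6.70.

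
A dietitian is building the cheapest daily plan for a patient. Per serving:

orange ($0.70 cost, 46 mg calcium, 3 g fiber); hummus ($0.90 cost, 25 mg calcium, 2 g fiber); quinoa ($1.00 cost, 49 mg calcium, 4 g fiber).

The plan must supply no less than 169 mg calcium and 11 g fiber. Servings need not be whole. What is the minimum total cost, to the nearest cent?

$2.57

Two binding constraints pin down two serving amounts, so the optimal mix uses at most two foods. The candidates are each food alone (scaled to the tighter of calcium/fiber) and each pair with both constraints tight.
orange only: max(169/46, 11/3) = 3.674 servings → $2.57.
hummus only: max(169/25, 11/2) = 6.76 servings → $6.08.
quinoa only: max(169/49, 11/4) = 3.449 servings → $3.45.
orange + hummus: intersection lies outside the first quadrant.
orange + quinoa: intersection lies outside the first quadrant.
hummus + quinoa with both targets exact would need a negative amount; discard.
The minimum over all feasible corners is $2.57.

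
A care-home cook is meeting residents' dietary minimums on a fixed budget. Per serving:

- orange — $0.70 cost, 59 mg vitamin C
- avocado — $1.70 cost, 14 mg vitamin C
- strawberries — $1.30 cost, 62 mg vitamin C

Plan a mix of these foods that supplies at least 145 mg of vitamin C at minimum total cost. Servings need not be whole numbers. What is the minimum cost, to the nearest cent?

$1.72

Cost per mg of vitamin C: orange $0.0119, strawberries $0.0210, avocado $0.1214.
With no serving limits, use only orange: 145 mg / 59 mg = 2.458 servings × $0.70 = $1.72.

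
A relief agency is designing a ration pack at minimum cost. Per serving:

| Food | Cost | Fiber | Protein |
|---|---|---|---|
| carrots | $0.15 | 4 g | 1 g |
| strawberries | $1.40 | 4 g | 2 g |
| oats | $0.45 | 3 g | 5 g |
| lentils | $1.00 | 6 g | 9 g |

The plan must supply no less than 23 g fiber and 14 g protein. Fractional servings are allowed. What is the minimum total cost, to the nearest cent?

An LP optimum is at a vertex; with two nutrient constraints at most two foods are used. Check each candidate.
carrots only: max(23/4, 14/1) = 14 servings → $2.10.
strawberries only: max(23/4, 14/2) = 7 servings → $9.80.
oats only: max(23/3, 14/5) = 7.667 servings → $3.45.
lentils only: max(23/6, 14/9) = 3.833 servings → $3.83.
carrots + strawberries: the both-tight solution has a negative serving — not a feasible corner.
carrots + oats with both tight: 4.294 servings and 1.941 servings → $1.52.
carrots + lentils with both tight: 4.1 servings and 1.1 servings → $1.72.
strawberries + oats with both tight: 5.214 servings and 0.7143 servings → $7.62.
strawberries + lentils with both tight: 5.125 servings and 0.4167 servings → $7.59.
oats + lentils with both targets exact would need a negative amount; discard.
Cheapest feasible corner: $1.52.

$1.52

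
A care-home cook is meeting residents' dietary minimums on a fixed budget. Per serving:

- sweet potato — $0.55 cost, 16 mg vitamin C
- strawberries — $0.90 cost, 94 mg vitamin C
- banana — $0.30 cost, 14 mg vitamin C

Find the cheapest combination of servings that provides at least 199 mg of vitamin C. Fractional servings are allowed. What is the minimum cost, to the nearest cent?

$1.91

Cost per mg of vitamin C: strawberries $0.0096, banana $0.0214, sweet potato $0.0344.
With no serving limits, use only strawberries: 199 mg / 94 mg = 2.117 servings × $0.90 = $1.91.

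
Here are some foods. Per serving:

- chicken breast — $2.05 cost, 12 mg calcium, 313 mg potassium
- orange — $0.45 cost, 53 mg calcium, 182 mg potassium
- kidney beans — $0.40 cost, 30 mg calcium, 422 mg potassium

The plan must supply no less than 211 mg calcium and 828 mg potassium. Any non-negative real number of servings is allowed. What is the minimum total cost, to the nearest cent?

$1.84

Check every corner: each single food scaled to meet both minima, and each pair solved so both constraints bind.
chicken breast only: max(211/12, 828/313) = 17.58 servings → $36.05.
orange only: max(211/53, 828/182) = 4.549 servings → $2.05.
kidney beans only: max(211/30, 828/422) = 7.033 servings → $2.81.
chicken breast + orange with both tight: 0.3806 servings and 3.895 servings → $2.53.
chicken breast + kidney beans: the both-tight solution has a negative serving — not a feasible corner.
orange + kidney beans with both tight: 3.798 servings and 0.3243 servings → $1.84.
So the least-cost plan costs $1.84.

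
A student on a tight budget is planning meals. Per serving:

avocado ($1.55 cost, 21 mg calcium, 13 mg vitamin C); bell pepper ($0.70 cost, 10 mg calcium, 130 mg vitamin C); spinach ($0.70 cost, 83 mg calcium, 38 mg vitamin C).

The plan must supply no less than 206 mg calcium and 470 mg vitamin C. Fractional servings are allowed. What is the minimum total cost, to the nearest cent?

Compare the cost at each extreme point of the feasible region.
avocado only: max(206/21, 470/13) = 36.15 servings → $56.04.
bell pepper only: max(206/10, 470/130) = 20.6 servings → $14.42.
spinach only: max(206/83, 470/38) = 12.37 servings → $8.66.
avocado + bell pepper with both tight: 8.492 servings and 2.766 servings → $15.10.
avocado + spinach: the both-tight solution has a negative serving — not a feasible corner.
bell pepper + spinach with both tight: 2.995 servings and 2.121 servings → $3.58.
So the least-cost plan costs $3.58.

$3.58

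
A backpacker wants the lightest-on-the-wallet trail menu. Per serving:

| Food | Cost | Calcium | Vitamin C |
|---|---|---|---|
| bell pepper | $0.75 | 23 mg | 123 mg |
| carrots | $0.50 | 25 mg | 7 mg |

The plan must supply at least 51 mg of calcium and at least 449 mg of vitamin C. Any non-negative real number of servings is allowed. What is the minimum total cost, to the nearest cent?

Check every corner: each single food scaled to meet both minima, and each pair solved so both constraints bind.
bell pepper only: max(51/23, 449/123) = 3.65 servings → $2.74.
carrots only: max(51/25, 449/7) = 64.14 servings → $32.07.
bell pepper + carrots with both targets exact would need a negative amount; discard.
So the least-cost plan costs $2.74.

$2.74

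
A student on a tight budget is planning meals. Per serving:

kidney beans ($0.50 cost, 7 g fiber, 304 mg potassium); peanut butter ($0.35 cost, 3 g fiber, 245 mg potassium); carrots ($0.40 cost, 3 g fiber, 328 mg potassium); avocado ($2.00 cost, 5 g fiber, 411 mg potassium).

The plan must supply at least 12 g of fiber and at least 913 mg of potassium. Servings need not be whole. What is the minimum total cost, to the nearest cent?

The cheapest plan sits at a corner of the feasible region — with two constraints it uses at most two foods.
kidney beans only: max(12/7, 913/304) = 3.003 servings → $1.50.
peanut butter only: max(12/3, 913/245) = 4 servings → $1.40.
carrots only: max(12/3, 913/328) = 4 servings → $1.60.
avocado only: max(12/5, 913/411) = 2.4 servings → $4.80.
kidney beans + peanut butter with both tight: 0.2503 servings and 3.416 servings → $1.32.
kidney beans + carrots with both tight: 0.8649 servings and 1.982 servings → $1.23.
kidney beans + avocado with both tight: 0.2704 servings and 2.021 servings → $4.18.
peanut butter + carrots: the both-tight solution has a negative serving — not a feasible corner.
peanut butter + avocado with both targets exact would need a negative amount; discard.
carrots + avocado with both targets exact would need a negative amount; discard.
So the least-cost plan costs $1.23.

$1.23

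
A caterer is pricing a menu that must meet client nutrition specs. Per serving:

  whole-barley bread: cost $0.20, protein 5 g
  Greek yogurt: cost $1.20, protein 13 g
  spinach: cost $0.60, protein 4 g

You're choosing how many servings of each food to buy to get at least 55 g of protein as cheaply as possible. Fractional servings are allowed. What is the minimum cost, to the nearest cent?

Cost per g of protein: whole-barley bread $0.0400, Greek yogurt $0.0923, spinach $0.1500.
With no serving limits, use only whole-barley bread: 55 g / 5 g = 11 servings × $0.20 = $2.20.

$2.20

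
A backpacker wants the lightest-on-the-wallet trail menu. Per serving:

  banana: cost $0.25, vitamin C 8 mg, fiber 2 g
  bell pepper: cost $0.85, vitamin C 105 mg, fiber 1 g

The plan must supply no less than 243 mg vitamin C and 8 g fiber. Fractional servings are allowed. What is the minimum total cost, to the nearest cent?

The cheapest plan sits at a corner of the feasible region — with two constraints it uses at most two foods.
banana only: max(243/8, 8/2) = 30.38 servings → $7.59.
bell pepper only: max(243/105, 8/1) = 8 servings → $6.80.
banana + bell pepper with both tight: 2.955 servings and 2.089 servings → $2.51.
Cheapest feasible corner: $2.51.

$2.51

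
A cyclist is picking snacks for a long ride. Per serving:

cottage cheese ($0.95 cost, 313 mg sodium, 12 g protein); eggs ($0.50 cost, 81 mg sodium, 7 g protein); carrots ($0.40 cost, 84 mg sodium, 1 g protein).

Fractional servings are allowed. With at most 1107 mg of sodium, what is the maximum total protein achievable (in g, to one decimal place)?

95.7 g

Protein per mg sodium: eggs 0.08642, cottage cheese 0.03834, carrots 0.0119.
With no serving limits, spend the whole sodium allowance on eggs: 1107 mg / 81 mg × 7 g = 95.7 g.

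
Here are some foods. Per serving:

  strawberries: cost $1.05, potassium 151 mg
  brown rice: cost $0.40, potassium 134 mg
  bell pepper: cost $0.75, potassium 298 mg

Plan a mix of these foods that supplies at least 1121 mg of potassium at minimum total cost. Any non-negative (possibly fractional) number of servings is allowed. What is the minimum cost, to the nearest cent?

$2.82

Cost per mg of potassium: bell pepper $0.0025, brown rice $0.0030, strawberries $0.0070.
With no serving limits, use only bell pepper: 1121 mg / 298 mg = 3.762 servings × $0.75 = $2.82.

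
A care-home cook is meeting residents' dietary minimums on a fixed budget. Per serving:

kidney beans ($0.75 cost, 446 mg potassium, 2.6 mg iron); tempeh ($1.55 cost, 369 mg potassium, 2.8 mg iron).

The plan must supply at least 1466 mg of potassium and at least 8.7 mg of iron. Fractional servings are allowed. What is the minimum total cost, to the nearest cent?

$2.51

The cheapest plan sits at a corner of the feasible region — with two constraints it uses at most two foods.
kidney beans only: max(1466/446, 8.7/2.6) = 3.346 servings → $2.51.
tempeh only: max(1466/369, 8.7/2.8) = 3.973 servings → $6.16.
kidney beans + tempeh with both tight: 3.091 servings and 0.237 servings → $2.69.
The minimum over all feasible corners is $2.51.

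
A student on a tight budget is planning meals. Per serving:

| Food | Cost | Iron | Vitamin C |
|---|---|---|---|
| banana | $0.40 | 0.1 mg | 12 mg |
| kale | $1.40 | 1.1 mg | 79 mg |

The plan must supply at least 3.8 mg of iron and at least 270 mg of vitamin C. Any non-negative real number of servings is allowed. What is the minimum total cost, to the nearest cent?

$4.84

At the optimum either one food covers both requirements or two foods hit both targets exactly; no other combination can be cheaper.
banana only: max(3.8/0.1, 270/12) = 38 servings → $15.20.
kale only: max(3.8/1.1, 270/79) = 3.455 servings → $4.84.
banana + kale: intersection lies outside the first quadrant.
The minimum over all feasible corners is $4.84.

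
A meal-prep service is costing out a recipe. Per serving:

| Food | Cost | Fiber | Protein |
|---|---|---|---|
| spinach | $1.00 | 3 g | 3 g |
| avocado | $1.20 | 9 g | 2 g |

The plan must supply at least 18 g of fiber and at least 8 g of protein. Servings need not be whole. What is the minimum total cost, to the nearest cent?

$3.43

spinach only: max(18/3, 8/3) = 6 servings → $6.00.
avocado only: max(18/9, 8/2) = 4 servings → $4.80.
spinach + avocado with both tight: 1.714 servings and 1.429 servings → $3.43.
So the least-cost plan costs $3.43.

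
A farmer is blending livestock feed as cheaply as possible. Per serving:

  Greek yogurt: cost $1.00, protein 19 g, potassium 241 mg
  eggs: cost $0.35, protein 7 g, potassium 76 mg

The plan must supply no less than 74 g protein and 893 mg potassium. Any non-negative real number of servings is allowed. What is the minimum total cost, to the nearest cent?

The cheapest plan sits at a corner of the feasible region — with two constraints it uses at most two foods.
Greek yogurt only: max(74/19, 893/241) = 3.895 servings → $3.89.
eggs only: max(74/7, 893/76) = 11.75 servings → $4.11.
Greek yogurt + eggs with both tight: 2.58 servings and 3.568 servings → $3.83.
So the least-cost plan costs $3.83.

$3.83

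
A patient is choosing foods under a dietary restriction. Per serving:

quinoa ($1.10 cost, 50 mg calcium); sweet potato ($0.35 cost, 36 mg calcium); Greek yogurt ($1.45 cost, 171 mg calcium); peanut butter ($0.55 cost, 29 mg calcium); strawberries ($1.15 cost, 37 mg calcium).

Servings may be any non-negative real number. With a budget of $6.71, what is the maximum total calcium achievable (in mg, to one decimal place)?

791.3 mg

Calcium per dollar: Greek yogurt 117.9, sweet potato 102.9, peanut butter 52.73, quinoa 45.45, strawberries 32.17.
With no serving limits, spend the whole cost allowance on Greek yogurt: $6.71 / $1.45 × 171 mg = 791.3 mg.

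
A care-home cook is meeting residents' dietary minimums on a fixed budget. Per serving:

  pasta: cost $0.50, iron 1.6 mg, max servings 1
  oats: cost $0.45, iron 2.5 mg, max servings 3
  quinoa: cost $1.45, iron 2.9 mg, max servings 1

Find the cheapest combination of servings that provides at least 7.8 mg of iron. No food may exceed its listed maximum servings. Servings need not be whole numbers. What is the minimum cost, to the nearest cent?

Cost per mg of iron: oats $0.1800, pasta $0.3125, quinoa $0.5000.
Take 3 servings of oats: +7.5 mg iron for $1.35 (total $1.35, still need 0.3 mg).
Take 0.1875 servings of pasta: +0.3 mg iron for $0.09 (total $1.44, still need 0.0 mg).
Filling from the cheapest source first is optimal under one linear minimum: $1.44.

$1.44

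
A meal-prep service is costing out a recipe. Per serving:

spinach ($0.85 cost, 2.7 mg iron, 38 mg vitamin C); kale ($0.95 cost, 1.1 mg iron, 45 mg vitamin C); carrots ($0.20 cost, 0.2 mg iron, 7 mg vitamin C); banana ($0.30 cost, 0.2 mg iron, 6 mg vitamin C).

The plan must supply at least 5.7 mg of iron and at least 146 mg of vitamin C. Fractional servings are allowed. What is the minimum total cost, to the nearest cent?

A basic optimal solution has at most two foods positive. Try each food alone and each pair with both targets met exactly.
spinach only: max(5.7/2.7, 146/38) = 3.842 servings → $3.27.
kale only: max(5.7/1.1, 146/45) = 5.182 servings → $4.92.
carrots only: max(5.7/0.2, 146/7) = 28.5 servings → $5.70.
banana only: max(5.7/0.2, 146/6) = 28.5 servings → $8.55.
spinach + kale with both tight: 1.203 servings and 2.228 servings → $3.14.
spinach + carrots with both tight: 0.9469 servings and 15.72 servings → $3.95.
spinach + banana with both tight: 0.5814 servings and 20.65 servings → $6.69.
kale + carrots: the both-tight solution has a negative serving — not a feasible corner.
kale + banana: the both-tight solution has a negative serving — not a feasible corner.
carrots + banana with both targets exact would need a negative amount; discard.
The minimum over all feasible corners is $3.14.

$3.14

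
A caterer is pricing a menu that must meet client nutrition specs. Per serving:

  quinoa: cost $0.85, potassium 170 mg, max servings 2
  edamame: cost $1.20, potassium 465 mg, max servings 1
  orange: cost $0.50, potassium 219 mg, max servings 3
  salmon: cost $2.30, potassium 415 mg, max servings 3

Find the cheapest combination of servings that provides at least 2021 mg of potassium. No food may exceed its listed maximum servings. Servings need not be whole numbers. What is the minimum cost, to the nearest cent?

Cost per mg of potassium: orange $0.0023, edamame $0.0026, quinoa $0.0050, salmon $0.0055.
Take 3 servings of orange: +657.0 mg potassium for $1.50 (total $1.50, still need 1364.0 mg).
Take 1 serving of edamame: +465.0 mg potassium for $1.20 (total $2.70, still need 899.0 mg).
Take 2 servings of quinoa: +340.0 mg potassium for $1.70 (total $4.40, still need 559.0 mg).
Take 1.347 servings of salmon: +559.0 mg potassium for $3.10 (total $7.50, still need 0.0 mg).
Filling from the cheapest source first is optimal under one linear minimum: $7.50.

$7.50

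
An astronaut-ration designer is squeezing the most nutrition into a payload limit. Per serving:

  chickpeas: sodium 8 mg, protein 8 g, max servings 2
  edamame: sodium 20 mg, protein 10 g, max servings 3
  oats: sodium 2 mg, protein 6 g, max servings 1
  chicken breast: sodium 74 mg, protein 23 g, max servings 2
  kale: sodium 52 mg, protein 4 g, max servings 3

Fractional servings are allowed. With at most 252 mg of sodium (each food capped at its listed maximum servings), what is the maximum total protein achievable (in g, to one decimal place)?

100.0 g

Protein per mg sodium: oats 3, chickpeas 1, edamame 0.5, chicken breast 0.3108, kale 0.07692.
Take 1 serving of oats: uses 2 mg sodium, +6.0 g protein (running total 6.0 g).
Take 2 servings of chickpeas: uses 16 mg sodium, +16.0 g protein (running total 22.0 g).
Take 3 servings of edamame: uses 60 mg sodium, +30.0 g protein (running total 52.0 g).
Take 2 servings of chicken breast: uses 148 mg sodium, +46.0 g protein (running total 98.0 g).
Take 0.5 servings of kale: uses 26 mg sodium, +2.0 g protein (running total 100.0 g).
Filling greedily by protein-per-mg sodium is optimal for one linear limit, giving 100.0 g.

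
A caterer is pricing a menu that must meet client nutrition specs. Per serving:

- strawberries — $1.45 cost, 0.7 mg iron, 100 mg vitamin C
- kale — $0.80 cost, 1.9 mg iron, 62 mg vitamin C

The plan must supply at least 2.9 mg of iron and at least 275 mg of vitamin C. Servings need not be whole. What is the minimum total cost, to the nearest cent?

This is a tiny linear program; its minimum lies at a vertex of the feasible set. List the vertices and price them.
strawberries only: max(2.9/0.7, 275/100) = 4.143 servings → $6.01.
kale only: max(2.9/1.9, 275/62) = 4.435 servings → $3.55.
strawberries + kale with both tight: 2.338 servings and 0.6651 servings → $3.92.
Cheapest feasible corner: $3.55.

$3.55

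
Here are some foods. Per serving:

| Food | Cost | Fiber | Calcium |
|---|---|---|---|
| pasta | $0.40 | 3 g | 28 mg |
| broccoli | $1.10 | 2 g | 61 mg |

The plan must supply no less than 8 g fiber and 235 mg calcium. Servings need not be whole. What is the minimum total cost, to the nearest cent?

Compare the cost at each extreme point of the feasible region.
pasta only: max(8/3, 235/28) = 8.393 servings → $3.36.
broccoli only: max(8/2, 235/61) = 4 servings → $4.40.
pasta + broccoli with both tight: 0.1417 servings and 3.787 servings → $4.22.
Cheapest feasible corner: $3.36.

$3.36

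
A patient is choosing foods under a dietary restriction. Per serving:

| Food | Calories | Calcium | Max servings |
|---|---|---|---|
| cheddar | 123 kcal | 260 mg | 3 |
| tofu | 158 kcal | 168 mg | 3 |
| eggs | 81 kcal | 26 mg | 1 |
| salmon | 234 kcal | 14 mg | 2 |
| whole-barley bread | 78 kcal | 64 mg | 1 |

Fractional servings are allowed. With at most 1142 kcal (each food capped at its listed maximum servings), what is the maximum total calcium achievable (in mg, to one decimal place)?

1382.4 mg

Calcium per kcal: cheddar 2.114, tofu 1.063, whole-barley bread 0.8205, eggs 0.321, salmon 0.05983.
Take 3 servings of cheddar: uses 369 kcal, +780.0 mg calcium (running total 780.0 mg).
Take 3 servings of tofu: uses 474 kcal, +504.0 mg calcium (running total 1284.0 mg).
Take 1 serving of whole-barley bread: uses 78 kcal, +64.0 mg calcium (running total 1348.0 mg).
Take 1 serving of eggs: uses 81 kcal, +26.0 mg calcium (running total 1374.0 mg).
Take 0.5983 servings of salmon: uses 140 kcal, +8.4 mg calcium (running total 1382.4 mg).
Greedy by best ratio exhausts the calories allowance optimally: 1382.4 mg.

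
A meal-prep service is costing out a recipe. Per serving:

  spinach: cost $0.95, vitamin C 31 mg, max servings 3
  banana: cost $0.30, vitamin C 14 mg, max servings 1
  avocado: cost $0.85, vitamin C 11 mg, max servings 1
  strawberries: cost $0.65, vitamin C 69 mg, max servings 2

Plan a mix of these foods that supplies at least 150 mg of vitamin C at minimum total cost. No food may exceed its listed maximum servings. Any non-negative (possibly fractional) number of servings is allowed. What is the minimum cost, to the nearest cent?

$1.56

Cost per mg of vitamin C: strawberries $0.0094, banana $0.0214, spinach $0.0306, avocado $0.0773.
Take 2 servings of strawberries: +138.0 mg vitamin C for $1.30 (total $1.30, still need 12.0 mg).
Take 0.8571 servings of banana: +12.0 mg vitamin C for $0.26 (total $1.56, still need 0.0 mg).
Filling from the cheapest source first is optimal under one linear minimum: $1.56.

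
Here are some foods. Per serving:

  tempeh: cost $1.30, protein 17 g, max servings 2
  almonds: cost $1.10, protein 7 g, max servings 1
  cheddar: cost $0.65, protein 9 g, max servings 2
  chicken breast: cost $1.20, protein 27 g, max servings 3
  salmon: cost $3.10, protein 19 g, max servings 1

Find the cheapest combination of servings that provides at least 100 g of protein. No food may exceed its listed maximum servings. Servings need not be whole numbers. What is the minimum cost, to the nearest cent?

$4.98

Cost per g of protein: chicken breast $0.0444, cheddar $0.0722, tempeh $0.0765, almonds $0.1571, salmon $0.1632.
Take 3 servings of chicken breast: +81.0 g protein for $3.60 (total $3.60, still need 19.0 g).
Take 2 servings of cheddar: +18.0 g protein for $1.30 (total $4.90, still need 1.0 g).
Take 0.05882 servings of tempeh: +1.0 g protein for $0.08 (total $4.98, still need 0.0 g).
Greedy by cheapest-per-g is optimal for a single linear constraint, so the minimum cost is $4.98.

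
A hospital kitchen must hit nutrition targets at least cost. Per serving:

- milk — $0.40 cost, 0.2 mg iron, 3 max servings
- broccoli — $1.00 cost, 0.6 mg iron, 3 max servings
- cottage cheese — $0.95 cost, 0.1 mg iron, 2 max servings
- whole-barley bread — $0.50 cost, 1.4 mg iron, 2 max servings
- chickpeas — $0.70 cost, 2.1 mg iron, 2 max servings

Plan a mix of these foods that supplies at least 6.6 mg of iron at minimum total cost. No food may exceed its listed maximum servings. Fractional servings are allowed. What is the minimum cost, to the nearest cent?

Cost per mg of iron: chickpeas $0.3333, whole-barley bread $0.3571, broccoli $1.6667, milk $2.0000, cottage cheese $9.5000.
Take 2 servings of chickpeas: +4.2 mg iron for $1.40 (total $1.40, still need 2.4 mg).
Take 1.714 servings of whole-barley bread: +2.4 mg iron for $0.86 (total $2.26, still need 0.0 mg).
Greedy by cheapest-per-mg is optimal for a single linear constraint, so the minimum cost is $2.26.

$2.26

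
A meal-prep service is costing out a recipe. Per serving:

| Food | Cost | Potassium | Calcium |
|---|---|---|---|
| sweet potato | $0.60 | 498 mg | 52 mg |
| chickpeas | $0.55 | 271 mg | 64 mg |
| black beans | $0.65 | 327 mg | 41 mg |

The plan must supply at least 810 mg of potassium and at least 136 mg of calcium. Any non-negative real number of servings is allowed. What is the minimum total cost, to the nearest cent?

Two binding constraints pin down two serving amounts, so the optimal mix uses at most two foods. The candidates are each food alone (scaled to the tighter of potassium/calcium) and each pair with both constraints tight.
sweet potato only: max(810/498, 136/52) = 2.615 servings → $1.57.
chickpeas only: max(810/271, 136/64) = 2.989 servings → $1.64.
black beans only: max(810/327, 136/41) = 3.317 servings → $2.16.
sweet potato + chickpeas with both tight: 0.8427 servings and 1.44 servings → $1.30.
sweet potato + black beans with both targets exact would need a negative amount; discard.
chickpeas + black beans with both tight: 1.147 servings and 1.526 servings → $1.62.
The minimum over all feasible corners is $1.30.

$1.30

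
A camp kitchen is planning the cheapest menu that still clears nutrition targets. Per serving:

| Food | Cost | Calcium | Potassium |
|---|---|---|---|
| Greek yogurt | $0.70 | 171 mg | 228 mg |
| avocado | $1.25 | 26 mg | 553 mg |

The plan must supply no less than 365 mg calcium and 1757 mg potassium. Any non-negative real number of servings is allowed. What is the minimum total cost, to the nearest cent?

$4.30

Two binding constraints pin down two serving amounts, so the optimal mix uses at most two foods. The candidates are each food alone (scaled to the tighter of calcium/potassium) and each pair with both constraints tight.
Greek yogurt only: max(365/171, 1757/228) = 7.706 servings → $5.39.
avocado only: max(365/26, 1757/553) = 14.04 servings → $17.55.
Greek yogurt + avocado with both tight: 1.762 servings and 2.451 servings → $4.30.
Cheapest feasible corner: $4.30.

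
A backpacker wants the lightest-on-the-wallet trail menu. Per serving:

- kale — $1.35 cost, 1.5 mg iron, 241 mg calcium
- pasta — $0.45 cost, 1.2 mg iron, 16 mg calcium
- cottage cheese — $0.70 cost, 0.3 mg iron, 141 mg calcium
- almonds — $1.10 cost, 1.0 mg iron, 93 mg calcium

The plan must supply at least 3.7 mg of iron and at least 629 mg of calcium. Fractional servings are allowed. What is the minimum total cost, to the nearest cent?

An LP optimum is at a vertex; with two nutrient constraints at most two foods are used. Check each candidate.
kale only: max(3.7/1.5, 629/241) = 2.61 servings → $3.52.
pasta only: max(3.7/1.2, 629/16) = 39.31 servings → $17.69.
cottage cheese only: max(3.7/0.3, 629/141) = 12.33 servings → $8.63.
almonds only: max(3.7/1.0, 629/93) = 6.763 servings → $7.44.
kale + pasta with both targets exact would need a negative amount; discard.
kale + cottage cheese with both tight: 2.392 servings and 0.3721 servings → $3.49.
kale + almonds with both targets exact would need a negative amount; discard.
pasta + cottage cheese with both tight: 2.026 servings and 4.231 servings → $3.87.
pasta + almonds with both targets exact would need a negative amount; discard.
cottage cheese + almonds with both tight: 2.519 servings and 2.944 servings → $5.00.
So the least-cost plan costs $3.49.

$3.49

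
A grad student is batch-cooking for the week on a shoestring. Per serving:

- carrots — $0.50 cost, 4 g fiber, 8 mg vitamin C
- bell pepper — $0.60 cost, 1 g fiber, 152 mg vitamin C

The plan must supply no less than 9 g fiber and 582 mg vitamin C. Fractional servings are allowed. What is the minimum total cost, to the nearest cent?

$2.91

Minimising a linear cost over {fiber ≥ 9, vitamin C ≥ 582, servings ≥ 0} — the optimum is at a vertex, using one or two foods.
carrots only: max(9/4, 582/8) = 72.75 servings → $36.38.
bell pepper only: max(9/1, 582/152) = 9 servings → $5.40.
carrots + bell pepper with both tight: 1.31 servings and 3.76 servings → $2.91.
Cheapest feasible corner: $2.91.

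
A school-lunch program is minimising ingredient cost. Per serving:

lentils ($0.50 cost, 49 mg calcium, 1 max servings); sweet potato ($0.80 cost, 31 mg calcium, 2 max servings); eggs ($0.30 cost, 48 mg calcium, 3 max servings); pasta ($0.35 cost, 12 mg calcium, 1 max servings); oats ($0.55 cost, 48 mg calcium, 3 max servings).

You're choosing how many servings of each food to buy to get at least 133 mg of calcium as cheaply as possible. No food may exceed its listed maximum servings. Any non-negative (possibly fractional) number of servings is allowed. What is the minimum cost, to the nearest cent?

Cost per mg of calcium: eggs $0.0063, lentils $0.0102, oats $0.0115, sweet potato $0.0258, pasta $0.0292.
Take 2.771 servings of eggs: +133.0 mg calcium for $0.83 (total $0.83, still need 0.0 mg).
Greedy by cheapest-per-mg is optimal for a single linear constraint, so the minimum cost is $0.83.

$0.83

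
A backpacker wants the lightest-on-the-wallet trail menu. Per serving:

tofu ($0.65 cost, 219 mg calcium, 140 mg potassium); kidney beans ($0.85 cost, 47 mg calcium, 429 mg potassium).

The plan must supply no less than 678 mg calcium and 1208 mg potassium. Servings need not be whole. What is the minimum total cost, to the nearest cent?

Two binding constraints pin down two serving amounts, so the optimal mix uses at most two foods. The candidates are each food alone (scaled to the tighter of calcium/potassium) and each pair with both constraints tight.
tofu only: max(678/219, 1208/140) = 8.629 servings → $5.61.
kidney beans only: max(678/47, 1208/429) = 14.43 servings → $12.26.
tofu + kidney beans with both tight: 2.679 servings and 1.942 servings → $3.39.
Cheapest feasible corner: $3.39.

$3.39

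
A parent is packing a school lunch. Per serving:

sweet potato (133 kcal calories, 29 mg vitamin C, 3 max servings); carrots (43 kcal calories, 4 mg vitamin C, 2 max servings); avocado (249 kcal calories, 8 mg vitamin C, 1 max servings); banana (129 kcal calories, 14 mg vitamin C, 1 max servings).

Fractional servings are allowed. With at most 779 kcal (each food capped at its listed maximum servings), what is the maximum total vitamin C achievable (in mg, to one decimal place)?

Vitamin C per kcal: sweet potato 0.218, banana 0.1085, carrots 0.09302, avocado 0.03213.
Take 3 servings of sweet potato: uses 399 kcal, +87.0 mg vitamin C (running total 87.0 mg).
Take 1 serving of banana: uses 129 kcal, +14.0 mg vitamin C (running total 101.0 mg).
Take 2 servings of carrots: uses 86 kcal, +8.0 mg vitamin C (running total 109.0 mg).
Take 0.6627 servings of avocado: uses 165 kcal, +5.3 mg vitamin C (running total 114.3 mg).
Filling greedily by vitamin C-per-kcal is optimal for one linear limit, giving 114.3 mg.

114.3 mg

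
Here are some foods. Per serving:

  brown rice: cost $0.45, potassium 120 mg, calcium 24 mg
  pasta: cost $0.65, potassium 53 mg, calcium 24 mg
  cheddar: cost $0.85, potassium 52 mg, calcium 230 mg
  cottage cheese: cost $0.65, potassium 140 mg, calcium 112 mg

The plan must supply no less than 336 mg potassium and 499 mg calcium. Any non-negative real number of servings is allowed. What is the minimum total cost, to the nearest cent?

For a min-cost LP with two ≥-constraints, a basic feasible solution has at most two positive variables.
brown rice only: max(336/120, 499/24) = 20.79 servings → $9.36.
pasta only: max(336/53, 499/24) = 20.79 servings → $13.51.
cheddar only: max(336/52, 499/230) = 6.462 servings → $5.49.
cottage cheese only: max(336/140, 499/112) = 4.455 servings → $2.90.
brown rice + pasta: intersection lies outside the first quadrant.
brown rice + cheddar with both tight: 1.948 servings and 1.966 servings → $2.55.
brown rice + cottage cheese: intersection lies outside the first quadrant.
pasta + cheddar with both tight: 4.691 servings and 1.68 servings → $4.48.
pasta + cottage cheese with both targets exact would need a negative amount; discard.
cheddar + cottage cheese with both tight: 1.222 servings and 1.946 servings → $2.30.
The minimum over all feasible corners is $2.30.

$2.30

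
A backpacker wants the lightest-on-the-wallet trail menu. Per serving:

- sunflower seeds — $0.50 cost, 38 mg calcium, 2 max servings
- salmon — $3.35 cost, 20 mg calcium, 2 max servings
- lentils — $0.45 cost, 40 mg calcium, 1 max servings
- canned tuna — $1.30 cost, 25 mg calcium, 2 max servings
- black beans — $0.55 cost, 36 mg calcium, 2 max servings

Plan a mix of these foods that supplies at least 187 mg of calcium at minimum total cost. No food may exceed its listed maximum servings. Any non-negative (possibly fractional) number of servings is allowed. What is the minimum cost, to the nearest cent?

$2.53

Cost per mg of calcium: lentils $0.0112, sunflower seeds $0.0132, black beans $0.0153, canned tuna $0.0520, salmon $0.1675.
Take 1 serving of lentils: +40.0 mg calcium for $0.45 (total $0.45, still need 147.0 mg).
Take 2 servings of sunflower seeds: +76.0 mg calcium for $1.00 (total $1.45, still need 71.0 mg).
Take 1.972 servings of black beans: +71.0 mg calcium for $1.08 (total $2.53, still need 0.0 mg).
Filling from the cheapest source first is optimal under one linear minimum: $2.53.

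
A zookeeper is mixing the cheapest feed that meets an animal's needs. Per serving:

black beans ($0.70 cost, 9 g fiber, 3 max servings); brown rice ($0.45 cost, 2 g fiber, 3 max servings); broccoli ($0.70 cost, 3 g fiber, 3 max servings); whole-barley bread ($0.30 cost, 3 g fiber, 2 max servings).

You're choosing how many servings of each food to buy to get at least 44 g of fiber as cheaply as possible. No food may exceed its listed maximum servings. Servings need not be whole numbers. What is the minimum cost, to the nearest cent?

$5.22

Cost per g of fiber: black beans $0.0778, whole-barley bread $0.1000, brown rice $0.2250, broccoli $0.2333.
Take 3 servings of black beans: +27.0 g fiber for $2.10 (total $2.10, still need 17.0 g).
Take 2 servings of whole-barley bread: +6.0 g fiber for $0.60 (total $2.70, still need 11.0 g).
Take 3 servings of brown rice: +6.0 g fiber for $1.35 (total $4.05, still need 5.0 g).
Take 1.667 servings of broccoli: +5.0 g fiber for $1.17 (total $5.22, still need 0.0 g).
Greedy by cheapest-per-g is optimal for a single linear constraint, so the minimum cost is $5.22.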